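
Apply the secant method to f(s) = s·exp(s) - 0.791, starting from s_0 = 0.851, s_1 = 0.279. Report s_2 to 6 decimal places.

Secant update: s_(k+1) = s_k − f(s_k)·(s_k − s_(k-1))/(f(s_k) − f(s_(k-1))).
f(s_0) = 1.202032, f(s_1) = -0.422216
s_2 = 0.279000 - (-0.422216)·(0.279000 - 0.851000)/(-0.422216 - (1.202032)) = 0.427689; f(s_2) = -0.135050

0.427689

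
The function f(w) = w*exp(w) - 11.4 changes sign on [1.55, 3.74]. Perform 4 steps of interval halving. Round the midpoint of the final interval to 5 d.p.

1.89219

f(1.550000) = -4.097221, f(3.740000) = 146.046483 (opposite signs)
step 1: m = 2.645000, f(m) = 25.850712 > 0 → root in [1.550000, 2.645000]
step 2: m = 2.097500, f(m) = 5.685774 > 0 → root in [1.550000, 2.097500]
step 3: m = 1.823750, f(m) = -0.101784 < 0 → root in [1.823750, 2.097500]
step 4: m = 1.960625, f(m) = 2.527820 > 0 → root in [1.823750, 1.960625]
Midpoint of [1.823750, 1.960625] = 1.892187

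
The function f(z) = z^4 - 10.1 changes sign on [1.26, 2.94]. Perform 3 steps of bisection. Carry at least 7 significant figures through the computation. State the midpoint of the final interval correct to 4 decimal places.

1.7850

f(1.260000) = -7.579526, f(2.940000) = 64.611821 (opposite signs)
step 1: m = 2.100000, f(m) = 9.348100 > 0 → root in [1.260000, 2.100000]
step 2: m = 1.680000, f(m) = -2.134058 < 0 → root in [1.680000, 2.100000]
step 3: m = 1.890000, f(m) = 2.659898 > 0 → root in [1.680000, 1.890000]
Midpoint of [1.680000, 1.890000] = 1.785000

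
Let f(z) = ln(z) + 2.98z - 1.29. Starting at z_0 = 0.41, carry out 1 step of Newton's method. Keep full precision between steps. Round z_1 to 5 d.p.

f'(z) = 1/z + 2.98
z_0 = 0.410000: f = -0.959798, f' = 5.419024 → z_1 = 0.410000 - (-0.959798)/(5.419024) = 0.587116

0.58712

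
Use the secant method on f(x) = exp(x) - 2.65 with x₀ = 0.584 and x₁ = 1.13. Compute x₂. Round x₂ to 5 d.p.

0.94318

f(x_0) = -0.856803, f(x_1) = 0.445657
x_2 = 1.130000 - (0.445657)·(1.130000 - 0.584000)/(0.445657 - (-0.856803)) = 0.943178; f(x_2) = -0.081871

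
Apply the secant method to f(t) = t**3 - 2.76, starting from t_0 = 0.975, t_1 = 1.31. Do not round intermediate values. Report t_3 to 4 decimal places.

1.4002

f(t_0) = -1.833141, f(t_1) = -0.511909
t_2 = 1.310000 - (-0.511909)·(1.310000 - 0.975000)/(-0.511909 - (-1.833141)) = 1.439795; f(t_2) = 0.224710
t_3 = 1.439795 - (0.224710)·(1.439795 - 1.310000)/(0.224710 - (-0.511909)) = 1.400200; f(t_3) = -0.014822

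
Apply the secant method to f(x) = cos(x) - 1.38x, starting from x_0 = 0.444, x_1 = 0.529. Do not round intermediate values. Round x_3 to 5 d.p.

Secant update: x_(k+1) = x_k − f(x_k)·(x_k − x_(k-1))/(f(x_k) − f(x_(k-1))).
f(x_0) = 0.290321, f(x_1) = 0.133292
x_2 = 0.529000 - (0.133292)·(0.529000 - 0.444000)/(0.133292 - (0.290321)) = 0.601151; f(x_2) = -0.004904
x_3 = 0.601151 - (-0.004904)·(0.601151 - 0.529000)/(-0.004904 - (0.133292)) = 0.598591; f(x_3) = 0.000075

0.59859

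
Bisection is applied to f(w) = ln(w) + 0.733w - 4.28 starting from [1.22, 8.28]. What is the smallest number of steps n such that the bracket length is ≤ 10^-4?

Initial width b − a = 8.28 − 1.22 = 7.060000.
After n steps the width is (b−a)/2^n; need (b−a)/2^n ≤ 10^-4.
So n ≥ log₂(7.060000/10^-4) = log₂(70600.0000) ≈ 16.1074.
Hence n = 17.

17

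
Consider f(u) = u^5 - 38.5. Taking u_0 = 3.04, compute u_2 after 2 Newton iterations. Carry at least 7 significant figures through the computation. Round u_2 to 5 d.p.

f'(u) = 5u^4
u_0 = 3.040000: f = 221.137799, f' = 427.035853 → u_1 = 3.040000 - (221.137799)/(427.035853) = 2.522156
u_1 = 2.522156: f = 63.561052, f' = 202.328954 → u_2 = 2.522156 - (63.561052)/(202.328954) = 2.208009

2.20801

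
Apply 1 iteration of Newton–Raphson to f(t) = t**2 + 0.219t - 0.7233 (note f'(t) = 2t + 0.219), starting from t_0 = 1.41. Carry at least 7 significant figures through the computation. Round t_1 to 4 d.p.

0.8922

Newton update: t ← t − f(t)/f'(t).
t_0 = 1.410000: f = 1.573590, f' = 3.039000 → t_1 = 1.410000 - (1.573590)/(3.039000) = 0.892201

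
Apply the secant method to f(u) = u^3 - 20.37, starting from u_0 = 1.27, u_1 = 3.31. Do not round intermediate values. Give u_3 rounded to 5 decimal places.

f(u_0) = -18.321617, f(u_1) = 15.894691
u_2 = 3.310000 - (15.894691)·(3.310000 - 1.270000)/(15.894691 - (-18.321617)) = 2.362348; f(u_2) = -7.186481
u_3 = 2.362348 - (-7.186481)·(2.362348 - 3.310000)/(-7.186481 - (15.894691)) = 2.657406; f(u_3) = -1.603921

2.65741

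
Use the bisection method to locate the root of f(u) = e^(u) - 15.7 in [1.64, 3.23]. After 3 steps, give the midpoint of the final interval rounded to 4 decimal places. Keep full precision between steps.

f(1.640000) = -10.544830, f(3.230000) = 9.579657 (opposite signs)
step 1: m = 2.435000, f(m) = -4.284181 < 0 → root in [2.435000, 3.230000]
step 2: m = 2.832500, f(m) = 1.287877 > 0 → root in [2.435000, 2.832500]
step 3: m = 2.633750, f(m) = -1.774106 < 0 → root in [2.633750, 2.832500]
Midpoint of [2.633750, 2.832500] = 2.733125

2.7331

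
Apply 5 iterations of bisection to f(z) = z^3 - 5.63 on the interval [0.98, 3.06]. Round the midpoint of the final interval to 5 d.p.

1.79250

f(0.980000) = -4.688808, f(3.060000) = 23.022616 (opposite signs)
step 1: m = 2.020000, f(m) = 2.612408 > 0 → root in [0.980000, 2.020000]
step 2: m = 1.500000, f(m) = -2.255000 < 0 → root in [1.500000, 2.020000]
step 3: m = 1.760000, f(m) = -0.178224 < 0 → root in [1.760000, 2.020000]
step 4: m = 1.890000, f(m) = 1.121269 > 0 → root in [1.760000, 1.890000]
step 5: m = 1.825000, f(m) = 0.448391 > 0 → root in [1.760000, 1.825000]
Midpoint of [1.760000, 1.825000] = 1.792500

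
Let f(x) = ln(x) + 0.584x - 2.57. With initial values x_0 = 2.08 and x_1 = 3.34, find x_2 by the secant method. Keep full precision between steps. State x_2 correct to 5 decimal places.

2.72895

f(x_0) = -0.622912, f(x_1) = 0.586531
x_2 = 3.340000 - (0.586531)·(3.340000 - 2.080000)/(0.586531 - (-0.622912)) = 2.728951; f(x_2) = 0.027625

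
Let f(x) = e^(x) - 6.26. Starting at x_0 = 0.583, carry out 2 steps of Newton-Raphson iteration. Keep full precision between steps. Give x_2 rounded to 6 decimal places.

f'(x) = e^(x)
x_0 = 0.583000: f = -4.468595, f' = 1.791405 → x_1 = 0.583000 - (-4.468595)/(1.791405) = 3.077465
x_1 = 3.077465: f = 15.443307, f' = 21.703307 → x_2 = 3.077465 - (15.443307)/(21.703307) = 2.365900

2.365900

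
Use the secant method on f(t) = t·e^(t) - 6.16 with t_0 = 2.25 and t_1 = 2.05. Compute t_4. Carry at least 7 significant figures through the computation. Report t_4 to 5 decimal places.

1.46081

f(t_0) = 15.187406, f(t_1) = 9.764197
t_2 = 2.050000 - (9.764197)·(2.050000 - 2.250000)/(9.764197 - (15.187406)) = 1.689911; f(t_2) = 2.997620
t_3 = 1.689911 - (2.997620)·(1.689911 - 2.050000)/(2.997620 - (9.764197)) = 1.530390; f(t_3) = 0.910365
t_4 = 1.530390 - (0.910365)·(1.530390 - 1.689911)/(0.910365 - (2.997620)) = 1.460814; f(t_4) = 0.135328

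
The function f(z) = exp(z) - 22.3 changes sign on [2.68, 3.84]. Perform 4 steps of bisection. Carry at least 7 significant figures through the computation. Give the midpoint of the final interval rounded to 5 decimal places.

f(2.680000) = -7.714907, f(3.840000) = 24.225474 (opposite signs)
step 1: m = 3.260000, f(m) = 3.749537 > 0 → root in [2.680000, 3.260000]
step 2: m = 2.970000, f(m) = -2.808080 < 0 → root in [2.970000, 3.260000]
step 3: m = 3.115000, f(m) = 0.233430 > 0 → root in [2.970000, 3.115000]
step 4: m = 3.042500, f(m) = -1.342428 < 0 → root in [3.042500, 3.115000]
Midpoint of [3.042500, 3.115000] = 3.078750

3.07875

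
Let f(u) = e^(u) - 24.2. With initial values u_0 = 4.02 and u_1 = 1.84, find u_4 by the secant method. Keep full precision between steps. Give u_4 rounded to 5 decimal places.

3.04418

Secant update: u_(k+1) = u_k − f(u_k)·(u_k − u_(k-1))/(f(u_k) − f(u_(k-1))).
f(u_0) = 31.501106, f(u_1) = -17.903462
u_2 = 1.840000 - (-17.903462)·(1.840000 - 4.020000)/(-17.903462 - (31.501106)) = 2.629999; f(u_2) = -10.326247
u_3 = 2.629999 - (-10.326247)·(2.629999 - 1.840000)/(-10.326247 - (-17.903462)) = 3.706611; f(u_3) = 16.515592
u_4 = 3.706611 - (16.515592)·(3.706611 - 2.629999)/(16.515592 - (-10.326247)) = 3.044179; f(u_4) = -3.207206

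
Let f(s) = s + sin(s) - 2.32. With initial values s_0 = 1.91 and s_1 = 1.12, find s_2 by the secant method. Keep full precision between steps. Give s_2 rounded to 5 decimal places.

1.40445

Secant update: s_(k+1) = s_k − f(s_k)·(s_k − s_(k-1))/(f(s_k) − f(s_(k-1))).
f(s_0) = 0.533020, f(s_1) = -0.299900
s_2 = 1.120000 - (-0.299900)·(1.120000 - 1.910000)/(-0.299900 - (0.533020)) = 1.404446; f(s_2) = 0.070642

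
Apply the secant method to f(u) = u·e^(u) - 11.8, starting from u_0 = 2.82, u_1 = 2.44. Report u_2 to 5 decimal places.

2.12142

Secant update: u_(k+1) = u_k − f(u_k)·(u_k − u_(k-1))/(f(u_k) − f(u_(k-1))).
f(u_0) = 35.510719, f(u_1) = 16.194219
u_2 = 2.440000 - (16.194219)·(2.440000 - 2.820000)/(16.194219 - (35.510719)) = 2.121422; f(u_2) = 5.899020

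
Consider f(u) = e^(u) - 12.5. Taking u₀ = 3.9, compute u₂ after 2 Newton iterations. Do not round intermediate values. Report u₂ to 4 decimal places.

Newton update: u ← u − f(u)/f'(u).
f'(u) = e^(u)
u_0 = 3.900000: f = 36.902449, f' = 49.402449 → u_1 = 3.900000 - (36.902449)/(49.402449) = 3.153024
u_1 = 3.153024: f = 10.906737, f' = 23.406737 → u_2 = 3.153024 - (10.906737)/(23.406737) = 2.687058

2.6871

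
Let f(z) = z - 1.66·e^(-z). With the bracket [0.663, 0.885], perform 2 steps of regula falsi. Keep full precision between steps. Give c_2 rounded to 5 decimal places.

f(0.663000) = -0.192403, f(0.885000) = 0.199894
step 1: c = 0.771880, f(c) = 0.004723 > 0 → new bracket [0.663000, 0.771880]
step 2: c = 0.769272, f(c) = 0.000110 > 0 → new bracket [0.663000, 0.769272]

0.76927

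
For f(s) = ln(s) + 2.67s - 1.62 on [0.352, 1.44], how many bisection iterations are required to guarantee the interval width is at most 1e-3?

Initial width b − a = 1.44 − 0.352 = 1.088000.
After n steps the width is (b−a)/2^n; need (b−a)/2^n ≤ 1e-3.
So n ≥ log₂(1.088000/1e-3) = log₂(1088.0000) ≈ 10.0875.
Hence n = 11.

11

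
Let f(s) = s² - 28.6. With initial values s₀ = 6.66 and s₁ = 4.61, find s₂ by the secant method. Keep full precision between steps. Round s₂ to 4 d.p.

f(s_0) = 15.755600, f(s_1) = -7.347900
s_2 = 4.610000 - (-7.347900)·(4.610000 - 6.660000)/(-7.347900 - (15.755600)) = 5.261988; f(s_2) = -0.911487

5.2620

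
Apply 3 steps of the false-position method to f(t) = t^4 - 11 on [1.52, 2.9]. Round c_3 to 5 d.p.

1.75950

f(1.520000) = -5.662052, f(2.900000) = 59.728100
step 1: c = 1.639492, f(c) = -3.775002 < 0 → new bracket [1.639492, 2.900000]
step 2: c = 1.714425, f(c) = -2.360800 < 0 → new bracket [1.714425, 2.900000]
step 3: c = 1.759504, f(c) = -1.415695 < 0 → new bracket [1.759504, 2.900000]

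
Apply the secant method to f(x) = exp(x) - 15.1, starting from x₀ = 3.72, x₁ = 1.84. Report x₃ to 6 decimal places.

2.933272

f(x_0) = 26.164394, f(x_1) = -8.803462
x_2 = 1.840000 - (-8.803462)·(1.840000 - 3.720000)/(-8.803462 - (26.164394)) = 2.313306; f(x_2) = -4.992211
x_3 = 2.313306 - (-4.992211)·(2.313306 - 1.840000)/(-4.992211 - (-8.803462)) = 2.933272; f(x_3) = 3.689009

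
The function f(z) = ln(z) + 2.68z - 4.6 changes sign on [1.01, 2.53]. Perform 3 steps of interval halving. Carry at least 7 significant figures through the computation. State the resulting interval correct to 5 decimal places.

[1.39000, 1.58000]

f(1.010000) = -1.883250, f(2.530000) = 3.108619 (opposite signs)
step 1: m = 1.770000, f(m) = 0.714580 > 0 → root in [1.010000, 1.770000]
step 2: m = 1.390000, f(m) = -0.545496 < 0 → root in [1.390000, 1.770000]
step 3: m = 1.580000, f(m) = 0.091825 > 0 → root in [1.390000, 1.580000]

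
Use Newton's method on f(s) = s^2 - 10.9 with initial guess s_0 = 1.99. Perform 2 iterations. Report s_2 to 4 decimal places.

f'(s) = 2s
s_0 = 1.990000: f = -6.939900, f' = 3.980000 → s_1 = 1.990000 - (-6.939900)/(3.980000) = 3.733693
s_1 = 3.733693: f = 3.040467, f' = 7.467387 → s_2 = 3.733693 - (3.040467)/(7.467387) = 3.326527

3.3265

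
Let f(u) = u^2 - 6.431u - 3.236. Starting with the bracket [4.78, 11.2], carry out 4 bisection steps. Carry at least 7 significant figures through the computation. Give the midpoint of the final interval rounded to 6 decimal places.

6.986875

f(4.780000) = -11.127780, f(11.200000) = 50.176800 (opposite signs)
step 1: m = 7.990000, f(m) = 9.220410 > 0 → root in [4.780000, 7.990000]
step 2: m = 6.385000, f(m) = -3.529710 < 0 → root in [6.385000, 7.990000]
step 3: m = 7.187500, f(m) = 2.201344 > 0 → root in [6.385000, 7.187500]
step 4: m = 6.786250, f(m) = -0.825185 < 0 → root in [6.786250, 7.187500]
Midpoint of [6.786250, 7.187500] = 6.986875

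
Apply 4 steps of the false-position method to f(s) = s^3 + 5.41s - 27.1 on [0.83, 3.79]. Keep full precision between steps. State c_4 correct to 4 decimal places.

f(0.830000) = -22.037913, f(3.790000) = 47.843839
step 1: c = 1.763466, f(c) = -12.075604 < 0 → new bracket [1.763466, 3.790000]
step 2: c = 2.171875, f(c) = -5.105342 < 0 → new bracket [2.171875, 3.790000]
step 3: c = 2.327894, f(c) = -1.891033 < 0 → new bracket [2.327894, 3.790000]
step 4: c = 2.383486, f(c) = -0.664738 < 0 → new bracket [2.383486, 3.790000]

2.3835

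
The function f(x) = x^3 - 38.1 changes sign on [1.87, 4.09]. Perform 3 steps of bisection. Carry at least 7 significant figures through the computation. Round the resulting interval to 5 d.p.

f(1.870000) = -31.560797, f(4.090000) = 30.317929 (opposite signs)
step 1: m = 2.980000, f(m) = -11.636408 < 0 → root in [2.980000, 4.090000]
step 2: m = 3.535000, f(m) = 6.074155 > 0 → root in [2.980000, 3.535000]
step 3: m = 3.257500, f(m) = -3.533670 < 0 → root in [3.257500, 3.535000]

[3.25750, 3.53500]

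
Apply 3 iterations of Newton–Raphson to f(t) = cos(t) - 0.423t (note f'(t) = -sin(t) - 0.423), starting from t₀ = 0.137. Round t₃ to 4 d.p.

Newton update: t ← t − f(t)/f'(t).
t_0 = 0.137000: f = 0.932679, f' = -0.559572 → t_1 = 0.137000 - (0.932679)/(-0.559572) = 1.803773
t_1 = 1.803773: f = -0.993871, f' = -1.395983 → t_2 = 1.803773 - (-0.993871)/(-1.395983) = 1.091823
t_2 = 1.091823: f = -0.000973, f' = -1.310468 → t_3 = 1.091823 - (-0.000973)/(-1.310468) = 1.091081

1.0911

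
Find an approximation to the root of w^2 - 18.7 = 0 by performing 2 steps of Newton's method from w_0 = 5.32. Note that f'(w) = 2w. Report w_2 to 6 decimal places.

4.325332

Newton update: w ← w − f(w)/f'(w).
w_0 = 5.320000: f = 9.602400, f' = 10.640000 → w_1 = 5.320000 - (9.602400)/(10.640000) = 4.417519
w_1 = 4.417519: f = 0.814472, f' = 8.835038 → w_2 = 4.417519 - (0.814472)/(8.835038) = 4.325332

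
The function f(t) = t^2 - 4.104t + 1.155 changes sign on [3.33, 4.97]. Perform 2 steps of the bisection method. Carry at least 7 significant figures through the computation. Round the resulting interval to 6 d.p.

[3.740000, 4.150000]

f(3.330000) = -1.422420, f(4.970000) = 5.459020 (opposite signs)
step 1: m = 4.150000, f(m) = 1.345900 > 0 → root in [3.330000, 4.150000]
step 2: m = 3.740000, f(m) = -0.206360 < 0 → root in [3.740000, 4.150000]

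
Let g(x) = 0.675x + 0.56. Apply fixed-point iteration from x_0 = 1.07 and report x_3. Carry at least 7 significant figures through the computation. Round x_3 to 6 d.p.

x_1 = g(1.070000) = 1.282250
x_2 = g(1.282250) = 1.425519
x_3 = g(1.425519) = 1.522225

1.522225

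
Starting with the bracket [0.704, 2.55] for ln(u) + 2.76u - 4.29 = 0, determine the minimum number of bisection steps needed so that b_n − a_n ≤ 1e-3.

Initial width b − a = 2.55 − 0.704 = 1.846000.
After n steps the width is (b−a)/2^n; need (b−a)/2^n ≤ 1e-3.
So n ≥ log₂(1.846000/1e-3) = log₂(1846.0000) ≈ 10.8502.
Hence n = 11.

11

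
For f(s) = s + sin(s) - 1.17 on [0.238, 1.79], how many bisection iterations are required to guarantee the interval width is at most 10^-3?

11

Initial width b − a = 1.79 − 0.238 = 1.552000.
After n steps the width is (b−a)/2^n; need (b−a)/2^n ≤ 10^-3.
So n ≥ log₂(1.552000/10^-3) = log₂(1552.0000) ≈ 10.5999.
Hence n = 11.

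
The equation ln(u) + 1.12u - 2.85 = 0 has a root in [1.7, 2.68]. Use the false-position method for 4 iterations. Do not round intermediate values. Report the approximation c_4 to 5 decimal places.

False-position update: c = (a·f(b) − b·f(a))/(f(b) − f(a)); replace the endpoint whose sign matches f(c).
f(1.700000) = -0.415372, f(2.680000) = 1.137417
step 1: c = 1.962151, f(c) = 0.021650 > 0 → new bracket [1.700000, 1.962151]
step 2: c = 1.949164, f(c) = 0.000464 > 0 → new bracket [1.700000, 1.949164]
step 3: c = 1.948886, f(c) = 0.000010 > 0 → new bracket [1.700000, 1.948886]
step 4: c = 1.948880, f(c) = 0.000000 > 0 → new bracket [1.700000, 1.948880]

1.94888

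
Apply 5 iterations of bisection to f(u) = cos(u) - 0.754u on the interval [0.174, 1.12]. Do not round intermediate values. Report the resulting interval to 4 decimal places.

f(0.174000) = 0.853704, f(1.120000) = -0.408798 (opposite signs)
step 1: m = 0.647000, f(m) = 0.310058 > 0 → root in [0.647000, 1.120000]
step 2: m = 0.883500, f(m) = -0.031709 < 0 → root in [0.647000, 0.883500]
step 3: m = 0.765250, f(m) = 0.144211 > 0 → root in [0.765250, 0.883500]
step 4: m = 0.824375, f(m) = 0.057437 > 0 → root in [0.824375, 0.883500]
step 5: m = 0.853938, f(m) = 0.013151 > 0 → root in [0.853938, 0.883500]

[0.8539, 0.8835]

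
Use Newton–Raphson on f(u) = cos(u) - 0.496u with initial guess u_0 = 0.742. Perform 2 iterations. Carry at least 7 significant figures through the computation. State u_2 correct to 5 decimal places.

f'(u) = -sin(u) - 0.496
u_0 = 0.742000: f = 0.369087, f' = -1.171763 → u_1 = 0.742000 - (0.369087)/(-1.171763) = 1.056984
u_1 = 1.056984: f = -0.032763, f' = -1.366877 → u_2 = 1.056984 - (-0.032763)/(-1.366877) = 1.033015

1.03301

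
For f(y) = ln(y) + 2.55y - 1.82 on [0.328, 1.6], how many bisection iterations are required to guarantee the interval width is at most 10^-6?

21

Initial width b − a = 1.6 − 0.328 = 1.272000.
After n steps the width is (b−a)/2^n; need (b−a)/2^n ≤ 10^-6.
So n ≥ log₂(1.272000/10^-6) = log₂(1272000.0000) ≈ 20.2787.
Hence n = 21.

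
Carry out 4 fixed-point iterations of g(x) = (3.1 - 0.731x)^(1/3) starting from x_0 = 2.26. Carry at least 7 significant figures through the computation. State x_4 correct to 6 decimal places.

x_1 = g(2.260000) = 1.131315
x_2 = g(1.131315) = 1.314822
x_3 = g(1.314822) = 1.288431
x_4 = g(1.288431) = 1.292293

1.292293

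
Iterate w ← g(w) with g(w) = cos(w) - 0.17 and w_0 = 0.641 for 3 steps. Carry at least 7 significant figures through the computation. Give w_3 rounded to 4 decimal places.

0.6338

w_1 = g(0.641000) = 0.631498
w_2 = g(0.631498) = 0.637144
w_3 = g(0.637144) = 0.633798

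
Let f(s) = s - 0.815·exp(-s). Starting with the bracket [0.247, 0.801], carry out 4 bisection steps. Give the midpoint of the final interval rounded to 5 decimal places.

f(0.247000) = -0.389630, f(0.801000) = 0.435163 (opposite signs)
step 1: m = 0.524000, f(m) = 0.041400 > 0 → root in [0.247000, 0.524000]
step 2: m = 0.385500, f(m) = -0.168790 < 0 → root in [0.385500, 0.524000]
step 3: m = 0.454750, f(m) = -0.062454 < 0 → root in [0.454750, 0.524000]
step 4: m = 0.489375, f(m) = -0.010228 < 0 → root in [0.489375, 0.524000]
Midpoint of [0.489375, 0.524000] = 0.506687

0.50669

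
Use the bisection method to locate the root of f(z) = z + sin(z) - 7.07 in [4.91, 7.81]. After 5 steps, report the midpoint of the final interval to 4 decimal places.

6.6772

f(4.910000) = -3.140538, f(7.810000) = 1.739033 (opposite signs)
step 1: m = 6.360000, f(m) = -0.633261 < 0 → root in [6.360000, 7.810000]
step 2: m = 7.085000, f(m) = 0.733619 > 0 → root in [6.360000, 7.085000]
step 3: m = 6.722500, f(m) = 0.077819 > 0 → root in [6.360000, 6.722500]
step 4: m = 6.541250, f(m) = -0.273540 < 0 → root in [6.541250, 6.722500]
step 5: m = 6.631875, f(m) = -0.096458 < 0 → root in [6.631875, 6.722500]
Midpoint of [6.631875, 6.722500] = 6.677187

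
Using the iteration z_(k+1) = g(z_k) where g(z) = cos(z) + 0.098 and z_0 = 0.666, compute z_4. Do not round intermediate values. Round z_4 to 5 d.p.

0.76401

z_1 = g(0.666000) = 0.884299
z_2 = g(0.884299) = 0.731832
z_3 = g(0.731832) = 0.841952
z_4 = g(0.841952) = 0.764008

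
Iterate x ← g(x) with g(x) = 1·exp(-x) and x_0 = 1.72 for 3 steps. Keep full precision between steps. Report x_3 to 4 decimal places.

x_1 = g(1.720000) = 0.179066
x_2 = g(0.179066) = 0.836051
x_3 = g(0.836051) = 0.433419

0.4334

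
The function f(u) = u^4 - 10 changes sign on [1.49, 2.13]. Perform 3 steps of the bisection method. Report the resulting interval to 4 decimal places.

[1.7300, 1.8100]

f(1.490000) = -5.071156, f(2.130000) = 10.583462 (opposite signs)
step 1: m = 1.810000, f(m) = 0.732831 > 0 → root in [1.490000, 1.810000]
step 2: m = 1.650000, f(m) = -2.587994 < 0 → root in [1.650000, 1.810000]
step 3: m = 1.730000, f(m) = -1.042550 < 0 → root in [1.730000, 1.810000]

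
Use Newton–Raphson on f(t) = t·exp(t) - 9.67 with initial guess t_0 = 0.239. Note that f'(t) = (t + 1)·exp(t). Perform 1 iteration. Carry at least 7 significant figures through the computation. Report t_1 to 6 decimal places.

6.191625

t_0 = 0.239000: f = -9.366475, f' = 1.573503 → t_1 = 0.239000 - (-9.366475)/(1.573503) = 6.191625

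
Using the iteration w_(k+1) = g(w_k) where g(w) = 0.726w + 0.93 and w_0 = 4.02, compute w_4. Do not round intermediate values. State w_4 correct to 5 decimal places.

w_1 = g(4.020000) = 3.848520
w_2 = g(3.848520) = 3.724026
w_3 = g(3.724026) = 3.633643
w_4 = g(3.633643) = 3.568024

3.56802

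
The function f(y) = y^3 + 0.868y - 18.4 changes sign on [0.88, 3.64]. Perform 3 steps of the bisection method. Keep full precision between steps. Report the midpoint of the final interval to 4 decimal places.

f(0.880000) = -16.954688, f(3.640000) = 32.988064 (opposite signs)
step 1: m = 2.260000, f(m) = -4.895144 < 0 → root in [2.260000, 3.640000]
step 2: m = 2.950000, f(m) = 9.832975 > 0 → root in [2.260000, 2.950000]
step 3: m = 2.605000, f(m) = 1.538735 > 0 → root in [2.260000, 2.605000]
Midpoint of [2.260000, 2.605000] = 2.432500

2.4325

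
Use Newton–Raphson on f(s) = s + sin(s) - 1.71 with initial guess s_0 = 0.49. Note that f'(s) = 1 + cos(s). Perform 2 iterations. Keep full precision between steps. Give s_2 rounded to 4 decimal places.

s_0 = 0.490000: f = -0.749374, f' = 1.882333 → s_1 = 0.490000 - (-0.749374)/(1.882333) = 0.888109
s_1 = 0.888109: f = -0.046010, f' = 1.630880 → s_2 = 0.888109 - (-0.046010)/(1.630880) = 0.916321

0.9163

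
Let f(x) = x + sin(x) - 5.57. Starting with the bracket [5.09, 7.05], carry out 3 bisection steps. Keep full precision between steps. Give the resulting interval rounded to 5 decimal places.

f(5.090000) = -1.409548, f(7.050000) = 2.173845 (opposite signs)
step 1: m = 6.070000, f(m) = 0.288426 > 0 → root in [5.090000, 6.070000]
step 2: m = 5.580000, f(m) = -0.636651 < 0 → root in [5.580000, 6.070000]
step 3: m = 5.825000, f(m) = -0.187321 < 0 → root in [5.825000, 6.070000]

[5.82500, 6.07000]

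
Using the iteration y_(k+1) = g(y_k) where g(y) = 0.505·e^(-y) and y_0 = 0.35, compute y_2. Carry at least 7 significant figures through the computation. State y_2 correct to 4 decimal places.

y_1 = g(0.350000) = 0.355867
y_2 = g(0.355867) = 0.353786

0.3538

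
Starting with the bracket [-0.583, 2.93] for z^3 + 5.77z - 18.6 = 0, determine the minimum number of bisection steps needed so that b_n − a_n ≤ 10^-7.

26

Initial width b − a = 2.93 − -0.583 = 3.513000.
After n steps the width is (b−a)/2^n; need (b−a)/2^n ≤ 10^-7.
So n ≥ log₂(3.513000/10^-7) = log₂(35130000.0000) ≈ 25.0662.
Hence n = 26.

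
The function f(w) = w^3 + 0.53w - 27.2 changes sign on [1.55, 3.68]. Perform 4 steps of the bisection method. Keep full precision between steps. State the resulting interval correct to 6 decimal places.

f(1.550000) = -22.654625, f(3.680000) = 24.586432 (opposite signs)
step 1: m = 2.615000, f(m) = -7.932092 < 0 → root in [2.615000, 3.680000]
step 2: m = 3.147500, f(m) = 5.649690 > 0 → root in [2.615000, 3.147500]
step 3: m = 2.881250, f(m) = -1.753948 < 0 → root in [2.881250, 3.147500]
step 4: m = 3.014375, f(m) = 1.787606 > 0 → root in [2.881250, 3.014375]

[2.881250, 3.014375]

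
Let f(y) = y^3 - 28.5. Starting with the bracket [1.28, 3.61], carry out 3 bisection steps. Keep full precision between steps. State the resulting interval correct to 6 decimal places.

[3.027500, 3.318750]

f(1.280000) = -26.402848, f(3.610000) = 18.545881 (opposite signs)
step 1: m = 2.445000, f(m) = -13.883729 < 0 → root in [2.445000, 3.610000]
step 2: m = 3.027500, f(m) = -0.750673 < 0 → root in [3.027500, 3.610000]
step 3: m = 3.318750, f(m) = 8.053050 > 0 → root in [3.027500, 3.318750]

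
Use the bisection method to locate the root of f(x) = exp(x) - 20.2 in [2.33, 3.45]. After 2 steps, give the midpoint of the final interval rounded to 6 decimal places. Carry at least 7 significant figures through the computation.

f(2.330000) = -9.922058, f(3.450000) = 11.300392 (opposite signs)
step 1: m = 2.890000, f(m) = -2.206690 < 0 → root in [2.890000, 3.450000]
step 2: m = 3.170000, f(m) = 3.607484 > 0 → root in [2.890000, 3.170000]
Midpoint of [2.890000, 3.170000] = 3.030000

3.030000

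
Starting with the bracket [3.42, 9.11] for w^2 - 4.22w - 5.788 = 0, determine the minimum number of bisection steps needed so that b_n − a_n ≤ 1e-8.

Initial width b − a = 9.11 − 3.42 = 5.690000.
After n steps the width is (b−a)/2^n; need (b−a)/2^n ≤ 1e-8.
So n ≥ log₂(5.690000/1e-8) = log₂(569000000.0000) ≈ 29.0839.
Hence n = 30.

30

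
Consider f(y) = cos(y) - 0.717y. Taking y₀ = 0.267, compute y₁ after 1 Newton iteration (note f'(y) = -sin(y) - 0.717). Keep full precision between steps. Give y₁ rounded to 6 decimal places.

y_0 = 0.267000: f = 0.773128, f' = -0.980839 → y_1 = 0.267000 - (0.773128)/(-0.980839) = 1.055231

1.055231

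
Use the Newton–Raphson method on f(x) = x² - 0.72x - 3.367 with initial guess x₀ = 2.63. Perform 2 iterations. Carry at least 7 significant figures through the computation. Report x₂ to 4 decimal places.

Newton update: x ← x − f(x)/f'(x).
f'(x) = 2x - 0.72
x_0 = 2.630000: f = 1.656300, f' = 4.540000 → x_1 = 2.630000 - (1.656300)/(4.540000) = 2.265176
x_1 = 2.265176: f = 0.133096, f' = 3.810352 → x_2 = 2.265176 - (0.133096)/(3.810352) = 2.230246

2.2302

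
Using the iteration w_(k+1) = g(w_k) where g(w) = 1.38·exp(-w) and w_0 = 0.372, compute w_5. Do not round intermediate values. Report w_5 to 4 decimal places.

0.7468

w_1 = g(0.372000) = 0.951309
w_2 = g(0.951309) = 0.533005
w_3 = g(0.533005) = 0.809838
w_4 = g(0.809838) = 0.614004
w_5 = g(0.614004) = 0.746828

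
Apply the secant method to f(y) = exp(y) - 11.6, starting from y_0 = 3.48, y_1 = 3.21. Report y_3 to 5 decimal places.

Secant update: y_(k+1) = y_k − f(y_k)·(y_k − y_(k-1))/(f(y_k) − f(y_(k-1))).
f(y_0) = 20.859722, f(y_1) = 13.179086
y_2 = 3.210000 - (13.179086)·(3.210000 - 3.480000)/(13.179086 - (20.859722)) = 2.746711; f(y_2) = 3.991269
y_3 = 2.746711 - (3.991269)·(2.746711 - 3.210000)/(3.991269 - (13.179086)) = 2.545454; f(y_3) = 1.149018

2.54545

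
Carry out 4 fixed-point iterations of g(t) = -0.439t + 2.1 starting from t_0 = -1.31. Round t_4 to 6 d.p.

1.356489

t_1 = g(-1.310000) = 2.675090
t_2 = g(2.675090) = 0.925635
t_3 = g(0.925635) = 1.693646
t_4 = g(1.693646) = 1.356489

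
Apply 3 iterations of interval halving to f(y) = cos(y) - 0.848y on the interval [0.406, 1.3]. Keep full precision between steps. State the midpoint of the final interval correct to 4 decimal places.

0.7971

f(0.406000) = 0.574420, f(1.300000) = -0.834901 (opposite signs)
step 1: m = 0.853000, f(m) = -0.065618 < 0 → root in [0.406000, 0.853000]
step 2: m = 0.629500, f(m) = 0.274506 > 0 → root in [0.629500, 0.853000]
step 3: m = 0.741250, f(m) = 0.109045 > 0 → root in [0.741250, 0.853000]
Midpoint of [0.741250, 0.853000] = 0.797125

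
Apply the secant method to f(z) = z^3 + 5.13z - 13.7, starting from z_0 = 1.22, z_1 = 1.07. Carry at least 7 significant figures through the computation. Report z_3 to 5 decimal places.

f(z_0) = -5.625552, f(z_1) = -6.985857
z_2 = 1.070000 - (-6.985857)·(1.070000 - 1.220000)/(-6.985857 - (-5.625552)) = 1.840326; f(z_2) = 1.973691
z_3 = 1.840326 - (1.973691)·(1.840326 - 1.070000)/(1.973691 - (-6.985857)) = 1.670632; f(z_3) = -0.466909

1.67063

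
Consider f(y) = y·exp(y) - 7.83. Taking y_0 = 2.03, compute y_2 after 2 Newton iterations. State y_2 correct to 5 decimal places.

1.60007

f'(y) = (y + 1)·exp(y)
y_0 = 2.030000: f = 7.626595, f' = 23.070682 → y_1 = 2.030000 - (7.626595)/(23.070682) = 1.699425
y_1 = 1.699425: f = 1.467213, f' = 14.768012 → y_2 = 1.699425 - (1.467213)/(14.768012) = 1.600074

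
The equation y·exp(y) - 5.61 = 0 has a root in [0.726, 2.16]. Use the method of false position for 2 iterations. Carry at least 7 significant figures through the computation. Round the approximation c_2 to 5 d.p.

False-position update: c = (a·f(b) − b·f(a))/(f(b) − f(a)); replace the endpoint whose sign matches f(c).
f(0.726000) = -4.109505, f(2.160000) = 13.119657
step 1: c = 1.068038, f(c) = -2.502366 < 0 → new bracket [1.068038, 2.160000]
step 2: c = 1.242951, f(c) = -1.302150 < 0 → new bracket [1.242951, 2.160000]

1.24295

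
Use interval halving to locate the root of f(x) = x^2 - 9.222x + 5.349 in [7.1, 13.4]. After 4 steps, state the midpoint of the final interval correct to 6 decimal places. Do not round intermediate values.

f(7.100000) = -9.717200, f(13.400000) = 61.334200 (opposite signs)
step 1: m = 10.250000, f(m) = 15.886000 > 0 → root in [7.100000, 10.250000]
step 2: m = 8.675000, f(m) = 0.603775 > 0 → root in [7.100000, 8.675000]
step 3: m = 7.887500, f(m) = -5.176869 < 0 → root in [7.887500, 8.675000]
step 4: m = 8.281250, f(m) = -2.441586 < 0 → root in [8.281250, 8.675000]
Midpoint of [8.281250, 8.675000] = 8.478125

8.478125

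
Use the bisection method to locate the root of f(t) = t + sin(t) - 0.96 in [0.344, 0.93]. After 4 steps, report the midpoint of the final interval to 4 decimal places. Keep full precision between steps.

f(0.344000) = -0.278745, f(0.930000) = 0.771620 (opposite signs)
step 1: m = 0.637000, f(m) = 0.271786 > 0 → root in [0.344000, 0.637000]
step 2: m = 0.490500, f(m) = 0.001567 > 0 → root in [0.344000, 0.490500]
step 3: m = 0.417250, f(m) = -0.137502 < 0 → root in [0.417250, 0.490500]
step 4: m = 0.453875, f(m) = -0.067674 < 0 → root in [0.453875, 0.490500]
Midpoint of [0.453875, 0.490500] = 0.472187

0.4722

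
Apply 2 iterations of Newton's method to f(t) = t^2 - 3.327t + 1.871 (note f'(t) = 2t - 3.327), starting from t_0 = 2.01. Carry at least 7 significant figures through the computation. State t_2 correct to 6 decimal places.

2.702323

Newton update: t ← t − f(t)/f'(t).
t_0 = 2.010000: f = -0.776170, f' = 0.693000 → t_1 = 2.010000 - (-0.776170)/(0.693000) = 3.130014
t_1 = 3.130014: f = 1.254432, f' = 2.933029 → t_2 = 3.130014 - (1.254432)/(2.933029) = 2.702323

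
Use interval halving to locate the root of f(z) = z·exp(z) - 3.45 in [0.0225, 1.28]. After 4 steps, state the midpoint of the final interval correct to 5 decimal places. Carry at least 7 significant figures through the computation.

f(0.022500) = -3.426988, f(1.280000) = 1.153699 (opposite signs)
step 1: m = 0.651250, f(m) = -2.200944 < 0 → root in [0.651250, 1.280000]
step 2: m = 0.965625, f(m) = -0.913855 < 0 → root in [0.965625, 1.280000]
step 3: m = 1.122812, f(m) = 0.000949 > 0 → root in [0.965625, 1.122812]
step 4: m = 1.044219, f(m) = -0.483189 < 0 → root in [1.044219, 1.122812]
Midpoint of [1.044219, 1.122812] = 1.083516

1.08352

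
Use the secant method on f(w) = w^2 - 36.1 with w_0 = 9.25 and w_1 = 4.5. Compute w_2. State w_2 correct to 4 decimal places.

f(w_0) = 49.462500, f(w_1) = -15.850000
w_2 = 4.500000 - (-15.850000)·(4.500000 - 9.250000)/(-15.850000 - (49.462500)) = 5.652727; f(w_2) = -4.146674

5.6527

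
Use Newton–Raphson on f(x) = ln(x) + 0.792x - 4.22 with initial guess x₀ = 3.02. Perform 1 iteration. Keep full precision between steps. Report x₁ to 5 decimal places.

3.66365

Newton update: x ← x − f(x)/f'(x).
f'(x) = 1/x + 0.792
x_0 = 3.020000: f = -0.722903, f' = 1.123126 → x_1 = 3.020000 - (-0.722903)/(1.123126) = 3.663653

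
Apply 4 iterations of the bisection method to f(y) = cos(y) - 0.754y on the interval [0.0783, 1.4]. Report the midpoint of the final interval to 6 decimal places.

0.863059

f(0.078300) = 0.937898, f(1.400000) = -0.885633 (opposite signs)
step 1: m = 0.739150, f(m) = 0.181722 > 0 → root in [0.739150, 1.400000]
step 2: m = 1.069575, f(m) = -0.325963 < 0 → root in [0.739150, 1.069575]
step 3: m = 0.904362, f(m) = -0.063703 < 0 → root in [0.739150, 0.904362]
step 4: m = 0.821756, f(m) = 0.061332 > 0 → root in [0.821756, 0.904362]
Midpoint of [0.821756, 0.904362] = 0.863059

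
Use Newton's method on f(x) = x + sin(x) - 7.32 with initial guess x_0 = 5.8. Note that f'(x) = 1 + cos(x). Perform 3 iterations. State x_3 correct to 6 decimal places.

6.813873

x_0 = 5.800000: f = -1.984602, f' = 1.885520 → x_1 = 5.800000 - (-1.984602)/(1.885520) = 6.852549
x_1 = 6.852549: f = 0.071646, f' = 1.842244 → x_2 = 6.852549 - (0.071646)/(1.842244) = 6.813659
x_2 = 6.813659: f = -0.000399, f' = 1.862568 → x_3 = 6.813659 - (-0.000399)/(1.862568) = 6.813873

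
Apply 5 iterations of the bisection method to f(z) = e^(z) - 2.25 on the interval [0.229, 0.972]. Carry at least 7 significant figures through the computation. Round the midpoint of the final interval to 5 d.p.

f(0.229000) = -0.992658, f(0.972000) = 0.393226 (opposite signs)
step 1: m = 0.600500, f(m) = -0.426970 < 0 → root in [0.600500, 0.972000]
step 2: m = 0.786250, f(m) = -0.054851 < 0 → root in [0.786250, 0.972000]
step 3: m = 0.879125, f(m) = 0.158791 > 0 → root in [0.786250, 0.879125]
step 4: m = 0.832688, f(m) = 0.049490 > 0 → root in [0.786250, 0.832688]
step 5: m = 0.809469, f(m) = -0.003286 < 0 → root in [0.809469, 0.832688]
Midpoint of [0.809469, 0.832688] = 0.821078

0.82108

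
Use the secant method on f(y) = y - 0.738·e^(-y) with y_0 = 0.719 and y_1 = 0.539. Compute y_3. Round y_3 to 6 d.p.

0.464052

f(y_0) = 0.359417, f(y_1) = 0.108502
y_2 = 0.539000 - (0.108502)·(0.539000 - 0.719000)/(0.108502 - (0.359417)) = 0.461164; f(y_2) = -0.004181
y_3 = 0.461164 - (-0.004181)·(0.461164 - 0.539000)/(-0.004181 - (0.108502)) = 0.464052; f(y_3) = 0.000049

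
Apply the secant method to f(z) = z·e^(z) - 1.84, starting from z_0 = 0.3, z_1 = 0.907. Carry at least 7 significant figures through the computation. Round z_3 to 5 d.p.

0.81177

Secant update: z_(k+1) = z_k − f(z_k)·(z_k − z_(k-1))/(f(z_k) − f(z_(k-1))).
f(z_0) = -1.435042, f(z_1) = 0.406531
z_2 = 0.907000 - (0.406531)·(0.907000 - 0.300000)/(0.406531 - (-1.435042)) = 0.773004; f(z_2) = -0.165471
z_3 = 0.773004 - (-0.165471)·(0.773004 - 0.907000)/(-0.165471 - (0.406531)) = 0.811767; f(z_3) = -0.011997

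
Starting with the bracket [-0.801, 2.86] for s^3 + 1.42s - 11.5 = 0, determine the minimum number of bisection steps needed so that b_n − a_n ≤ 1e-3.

Initial width b − a = 2.86 − -0.801 = 3.661000.
After n steps the width is (b−a)/2^n; need (b−a)/2^n ≤ 1e-3.
So n ≥ log₂(3.661000/1e-3) = log₂(3661.0000) ≈ 11.8380.
Hence n = 12.

12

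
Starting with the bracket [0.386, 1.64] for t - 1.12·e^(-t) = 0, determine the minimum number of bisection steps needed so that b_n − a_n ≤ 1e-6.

Initial width b − a = 1.64 − 0.386 = 1.254000.
After n steps the width is (b−a)/2^n; need (b−a)/2^n ≤ 1e-6.
So n ≥ log₂(1.254000/1e-6) = log₂(1254000.0000) ≈ 20.2581.
Hence n = 21.

21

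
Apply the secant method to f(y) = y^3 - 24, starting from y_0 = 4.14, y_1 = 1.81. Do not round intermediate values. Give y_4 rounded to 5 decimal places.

2.84777

f(y_0) = 46.957944, f(y_1) = -18.070259
y_2 = 1.810000 - (-18.070259)·(1.810000 - 4.140000)/(-18.070259 - (46.957944)) = 2.457468; f(y_2) = -9.158978
y_3 = 2.457468 - (-9.158978)·(2.457468 - 1.810000)/(-9.158978 - (-18.070259)) = 3.122934; f(y_3) = 6.457082
y_4 = 3.122934 - (6.457082)·(3.122934 - 2.457468)/(6.457082 - (-9.158978)) = 2.847771; f(y_4) = -0.905159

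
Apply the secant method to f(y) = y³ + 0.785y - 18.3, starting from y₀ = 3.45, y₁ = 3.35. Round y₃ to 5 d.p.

2.58398

f(y_0) = 25.471875, f(y_1) = 21.925125
y_2 = 3.350000 - (21.925125)·(3.350000 - 3.450000)/(21.925125 - (25.471875)) = 2.731825; f(y_2) = 4.231729
y_3 = 2.731825 - (4.231729)·(2.731825 - 3.350000)/(4.231729 - (21.925125)) = 2.583976; f(y_3) = 0.981453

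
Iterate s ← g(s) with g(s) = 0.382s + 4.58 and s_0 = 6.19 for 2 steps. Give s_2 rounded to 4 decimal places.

7.2328

s_1 = g(6.190000) = 6.944580
s_2 = g(6.944580) = 7.232830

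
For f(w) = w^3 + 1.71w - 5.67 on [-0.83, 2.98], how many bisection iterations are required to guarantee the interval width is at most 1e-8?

29

Initial width b − a = 2.98 − -0.83 = 3.810000.
After n steps the width is (b−a)/2^n; need (b−a)/2^n ≤ 1e-8.
So n ≥ log₂(3.810000/1e-8) = log₂(381000000.0000) ≈ 28.5052.
Hence n = 29.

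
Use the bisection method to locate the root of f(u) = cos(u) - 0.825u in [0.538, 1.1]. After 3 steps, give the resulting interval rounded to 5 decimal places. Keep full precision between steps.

f(0.538000) = 0.414885, f(1.100000) = -0.453904 (opposite signs)
step 1: m = 0.819000, f(m) = 0.007277 > 0 → root in [0.819000, 1.100000]
step 2: m = 0.959500, f(m) = -0.217658 < 0 → root in [0.819000, 0.959500]
step 3: m = 0.889250, f(m) = -0.103637 < 0 → root in [0.819000, 0.889250]

[0.81900, 0.88925]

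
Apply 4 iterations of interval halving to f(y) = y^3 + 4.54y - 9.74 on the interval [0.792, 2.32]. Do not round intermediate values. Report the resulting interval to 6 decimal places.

f(0.792000) = -5.647527, f(2.320000) = 13.279968 (opposite signs)
step 1: m = 1.556000, f(m) = 1.091528 > 0 → root in [0.792000, 1.556000]
step 2: m = 1.174000, f(m) = -2.791944 < 0 → root in [1.174000, 1.556000]
step 3: m = 1.365000, f(m) = -0.999598 < 0 → root in [1.365000, 1.556000]
step 4: m = 1.460500, f(m) = 0.006004 > 0 → root in [1.365000, 1.460500]

[1.365000, 1.460500]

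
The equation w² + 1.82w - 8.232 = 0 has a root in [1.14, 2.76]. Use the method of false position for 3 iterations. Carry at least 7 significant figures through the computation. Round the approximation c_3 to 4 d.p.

2.0989

f(1.140000) = -4.857600, f(2.760000) = 4.408800
step 1: c = 1.989231, f(c) = -0.654561 < 0 → new bracket [1.989231, 2.760000]
step 2: c = 2.088871, f(c) = -0.066872 < 0 → new bracket [2.088871, 2.760000]
step 3: c = 2.098899, f(c) = -0.006629 < 0 → new bracket [2.098899, 2.760000]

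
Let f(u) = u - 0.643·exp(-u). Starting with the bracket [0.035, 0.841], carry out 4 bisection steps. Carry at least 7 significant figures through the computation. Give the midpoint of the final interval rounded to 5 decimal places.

f(0.035000) = -0.585884, f(0.841000) = 0.563688 (opposite signs)
step 1: m = 0.438000, f(m) = 0.023056 > 0 → root in [0.035000, 0.438000]
step 2: m = 0.236500, f(m) = -0.271075 < 0 → root in [0.236500, 0.438000]
step 3: m = 0.337250, f(m) = -0.121679 < 0 → root in [0.337250, 0.438000]
step 4: m = 0.387625, f(m) = -0.048758 < 0 → root in [0.387625, 0.438000]
Midpoint of [0.387625, 0.438000] = 0.412813

0.41281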